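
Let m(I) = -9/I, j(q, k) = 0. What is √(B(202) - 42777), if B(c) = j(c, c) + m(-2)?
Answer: 3*I*√19010/2 ≈ 206.82*I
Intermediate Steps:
B(c) = 9/2 (B(c) = 0 - 9/(-2) = 0 - 9*(-½) = 0 + 9/2 = 9/2)
√(B(202) - 42777) = √(9/2 - 42777) = √(-85545/2) = 3*I*√19010/2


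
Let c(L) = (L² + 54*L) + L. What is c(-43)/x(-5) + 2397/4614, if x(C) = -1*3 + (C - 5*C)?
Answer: -780025/26146 ≈ -29.833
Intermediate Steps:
x(C) = -3 - 4*C
c(L) = L² + 55*L
c(-43)/x(-5) + 2397/4614 = (-43*(55 - 43))/(-3 - 4*(-5)) + 2397/4614 = (-43*12)/(-3 + 20) + 2397*(1/4614) = -516/17 + 799/1538 = -780025/26146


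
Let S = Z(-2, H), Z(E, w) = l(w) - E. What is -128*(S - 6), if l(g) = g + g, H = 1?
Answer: 256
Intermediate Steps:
l(g) = 2*g
Z(E, w) = -E + 2*w (Z(E, w) = 2*w - E = -E + 2*w)
S = 4 (S = -1*(-2) + 2*1 = 2 + 2 = 4)
-128*(S - 6) = -128*(4 - 6) = -128*(-2) = 256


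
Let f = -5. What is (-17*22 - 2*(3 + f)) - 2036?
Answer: -2406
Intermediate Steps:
(-17*22 - 2*(3 + f)) - 2036 = (-17*22 - 2*(3 - 5)) - 2036 = (-374 - 2*(-2)) - 2036 = (-374 + 4) - 2036 = -370 - 2036 = -2406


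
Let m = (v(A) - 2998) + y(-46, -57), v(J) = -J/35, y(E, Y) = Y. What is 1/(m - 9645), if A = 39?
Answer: -35/444539 ≈ -7.8733e-5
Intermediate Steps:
v(J) = -J/35 (v(J) = -J*(1/35) = -J/35)
m = -106964/35 (m = (-1/35*39 - 2998) - 57 = (-39/35 - 2998) - 57 = -104969/35 - 57 = -106964/35 ≈ -3056.1)
1/(m - 9645) = 1/(-106964/35 - 9645) = 1/(-444539/35) = -35/444539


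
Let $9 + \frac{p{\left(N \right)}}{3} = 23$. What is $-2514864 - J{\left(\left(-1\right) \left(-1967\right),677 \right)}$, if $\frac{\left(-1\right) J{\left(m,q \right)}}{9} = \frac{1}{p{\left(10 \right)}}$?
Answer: $- \frac{35208093}{14} \approx -2.5149 \cdot 10^{6}$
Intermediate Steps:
$p{\left(N \right)} = 42$ ($p{\left(N \right)} = -27 + 3 \cdot 23 = -27 + 69 = 42$)
$J{\left(m,q \right)} = - \frac{3}{14}$ ($J{\left(m,q \right)} = - \frac{9}{42} = \left(-9\right) \frac{1}{42} = - \frac{3}{14}$)
$-2514864 - J{\left(\left(-1\right) \left(-1967\right),677 \right)} = -2514864 - - \frac{3}{14} = -2514864 + \frac{3}{14} = - \frac{35208093}{14}$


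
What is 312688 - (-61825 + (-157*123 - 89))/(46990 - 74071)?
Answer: 940869167/3009 ≈ 3.1269e+5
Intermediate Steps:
312688 - (-61825 + (-157*123 - 89))/(46990 - 74071) = 312688 - (-61825 + (-19311 - 89))/(-27081) = 312688 - (-61825 - 19400)*(-1)/27081 = 312688 - (-81225)*(-1)/27081 = 312688 - 1*9025/3009 = 312688 - 9025/3009 = 940869167/3009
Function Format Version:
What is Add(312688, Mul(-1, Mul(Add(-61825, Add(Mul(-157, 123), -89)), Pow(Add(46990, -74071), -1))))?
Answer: Rational(940869167, 3009) ≈ 3.1269e+5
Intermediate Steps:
Add(312688, Mul(-1, Mul(Add(-61825, Add(Mul(-157, 123), -89)), Pow(Add(46990, -74071), -1)))) = Add(312688, Mul(-1, Mul(Add(-61825, Add(-19311, -89)), Pow(-27081, -1)))) = Add(312688, Mul(-1, Mul(Add(-61825, -19400), Rational(-1, 27081)))) = Add(312688, Mul(-1, Mul(-81225, Rational(-1, 27081)))) = Add(312688, Mul(-1, Rational(9025, 3009))) = Add(312688, Rational(-9025, 3009)) = Rational(940869167, 3009)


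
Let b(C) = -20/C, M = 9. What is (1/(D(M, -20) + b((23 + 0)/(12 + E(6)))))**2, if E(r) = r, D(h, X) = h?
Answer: 529/23409 ≈ 0.022598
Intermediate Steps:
(1/(D(M, -20) + b((23 + 0)/(12 + E(6)))))**2 = (1/(9 - 20*(12 + 6)/(23 + 0)))**2 = (1/(9 - 20/(23/18)))**2 = (1/(9 - 20/(23*(1/18))))**2 = (1/(9 - 20/23/18))**2 = (1/(9 - 20*18/23))**2 = (1/(9 - 360/23))**2 = (1/(-153/23))**2 = (-23/153)**2 = 529/23409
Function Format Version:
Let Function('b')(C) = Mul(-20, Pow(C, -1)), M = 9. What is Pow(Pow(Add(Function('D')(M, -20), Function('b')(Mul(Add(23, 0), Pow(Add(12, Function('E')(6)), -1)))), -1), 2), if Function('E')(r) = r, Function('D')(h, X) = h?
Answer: Rational(529, 23409) ≈ 0.022598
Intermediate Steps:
Pow(Pow(Add(Function('D')(M, -20), Function('b')(Mul(Add(23, 0), Pow(Add(12, Function('E')(6)), -1)))), -1), 2) = Pow(Pow(Add(9, Mul(-20, Pow(Mul(Add(23, 0), Pow(Add(12, 6), -1)), -1))), -1), 2) = Pow(Pow(Add(9, Mul(-20, Pow(Mul(23, Pow(18, -1)), -1))), -1), 2) = Pow(Pow(Add(9, Mul(-20, Pow(Mul(23, Rational(1, 18)), -1))), -1), 2) = Pow(Pow(Add(9, Mul(-20, Pow(Rational(23, 18), -1))), -1), 2) = Pow(Pow(Add(9, Mul(-20, Rational(18, 23))), -1), 2) = Pow(Pow(Add(9, Rational(-360, 23)), -1), 2) = Pow(Pow(Rational(-153, 23), -1), 2) = Pow(Rational(-23, 153), 2) = Rational(529, 23409)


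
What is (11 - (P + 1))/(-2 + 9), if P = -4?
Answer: 2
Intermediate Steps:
(11 - (P + 1))/(-2 + 9) = (11 - (-4 + 1))/(-2 + 9) = (11 - 1*(-3))/7 = (11 + 3)/7 = (⅐)*14 = 2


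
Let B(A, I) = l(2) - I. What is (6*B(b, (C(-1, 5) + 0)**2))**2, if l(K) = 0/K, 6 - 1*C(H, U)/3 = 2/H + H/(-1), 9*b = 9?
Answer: 7001316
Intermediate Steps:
b = 1 (b = (1/9)*9 = 1)
C(H, U) = 18 - 6/H + 3*H (C(H, U) = 18 - 3*(2/H + H/(-1)) = 18 - 3*(2/H + H*(-1)) = 18 - 3*(2/H - H) = 18 - 3*(-H + 2/H) = 18 + (-6/H + 3*H) = 18 - 6/H + 3*H)
l(K) = 0
B(A, I) = -I (B(A, I) = 0 - I = -I)
(6*B(b, (C(-1, 5) + 0)**2))**2 = (6*(-((18 - 6/(-1) + 3*(-1)) + 0)**2))**2 = (6*(-((18 - 6*(-1) - 3) + 0)**2))**2 = (6*(-((18 + 6 - 3) + 0)**2))**2 = (6*(-(21 + 0)**2))**2 = (6*(-1*21**2))**2 = (6*(-1*441))**2 = (6*(-441))**2 = (-2646)**2 = 7001316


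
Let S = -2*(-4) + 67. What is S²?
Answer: 5625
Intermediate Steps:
S = 75 (S = 8 + 67 = 75)
S² = 75² = 5625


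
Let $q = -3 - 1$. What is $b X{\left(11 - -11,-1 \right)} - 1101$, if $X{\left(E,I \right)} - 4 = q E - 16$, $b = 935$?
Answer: $-94601$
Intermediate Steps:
$q = -4$
$X{\left(E,I \right)} = -12 - 4 E$ ($X{\left(E,I \right)} = 4 - \left(16 + 4 E\right) = -12 - 4 E$)
$b X{\left(11 - -11,-1 \right)} - 1101 = 935 \left(-12 - 4 \left(11 - -11\right)\right) - 1101 = 935 \left(-12 - 4 \left(11 + 11\right)\right) - 1101 = 935 \left(-12 - 88\right) - 1101 = 935 \left(-100\right) - 1101 = -93500 - 1101 = -94601$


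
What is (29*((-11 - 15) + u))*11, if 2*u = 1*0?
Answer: -8294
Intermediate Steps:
u = 0 (u = (1*0)/2 = (½)*0 = 0)
(29*((-11 - 15) + u))*11 = (29*((-11 - 15) + 0))*11 = (29*(-26 + 0))*11 = (29*(-26))*11 = -754*11 = -8294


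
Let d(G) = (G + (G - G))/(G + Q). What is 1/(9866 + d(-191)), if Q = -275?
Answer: 466/4597747 ≈ 0.00010135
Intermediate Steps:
d(G) = G/(-275 + G) (d(G) = (G + (G - G))/(G - 275) = (G + 0)/(-275 + G) = G/(-275 + G))
1/(9866 + d(-191)) = 1/(9866 - 191/(-275 - 191)) = 1/(9866 - 191/(-466)) = 1/(9866 - 191*(-1/466)) = 1/(9866 + 191/466) = 1/(4597747/466) = 466/4597747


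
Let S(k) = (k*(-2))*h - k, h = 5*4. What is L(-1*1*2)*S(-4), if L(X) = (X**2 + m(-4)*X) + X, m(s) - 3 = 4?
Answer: -1968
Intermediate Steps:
h = 20
m(s) = 7 (m(s) = 3 + 4 = 7)
L(X) = X**2 + 8*X (L(X) = (X**2 + 7*X) + X = X**2 + 8*X)
S(k) = -41*k (S(k) = (k*(-2))*20 - k = -2*k*20 - k = -40*k - k = -41*k)
L(-1*1*2)*S(-4) = ((-1*1*2)*(8 - 1*1*2))*(-41*(-4)) = ((-1*2)*(8 - 1*2))*164 = -2*(8 - 2)*164 = -2*6*164 = -12*164 = -1968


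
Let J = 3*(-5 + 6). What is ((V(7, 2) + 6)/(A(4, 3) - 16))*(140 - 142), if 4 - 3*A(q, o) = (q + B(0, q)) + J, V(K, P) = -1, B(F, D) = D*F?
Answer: 10/17 ≈ 0.58823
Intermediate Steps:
J = 3 (J = 3*1 = 3)
A(q, o) = ⅓ - q/3 (A(q, o) = 4/3 - ((q + q*0) + 3)/3 = 4/3 - ((q + 0) + 3)/3 = 4/3 - (q + 3)/3 = 4/3 - (3 + q)/3 = 4/3 + (-1 - q/3) = ⅓ - q/3)
((V(7, 2) + 6)/(A(4, 3) - 16))*(140 - 142) = ((-1 + 6)/((⅓ - ⅓*4) - 16))*(140 - 142) = (5/((⅓ - 4/3) - 16))*(-2) = (5/(-1 - 16))*(-2) = (5/(-17))*(-2) = (5*(-1/17))*(-2) = -5/17*(-2) = 10/17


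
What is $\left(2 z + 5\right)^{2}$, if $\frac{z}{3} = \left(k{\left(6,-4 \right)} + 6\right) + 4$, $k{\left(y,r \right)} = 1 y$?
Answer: $10201$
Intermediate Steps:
$k{\left(y,r \right)} = y$
$z = 48$ ($z = 3 \left(\left(6 + 6\right) + 4\right) = 3 \left(12 + 4\right) = 3 \cdot 16 = 48$)
$\left(2 z + 5\right)^{2} = \left(2 \cdot 48 + 5\right)^{2} = \left(96 + 5\right)^{2} = 101^{2} = 10201$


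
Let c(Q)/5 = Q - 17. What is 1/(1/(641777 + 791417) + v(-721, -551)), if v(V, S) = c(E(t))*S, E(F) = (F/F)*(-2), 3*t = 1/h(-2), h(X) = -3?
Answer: 1433194/75020539931 ≈ 1.9104e-5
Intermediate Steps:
t = -⅑ (t = (⅓)/(-3) = (⅓)*(-⅓) = -⅑ ≈ -0.11111)
E(F) = -2 (E(F) = 1*(-2) = -2)
c(Q) = -85 + 5*Q (c(Q) = 5*(Q - 17) = 5*(-17 + Q) = -85 + 5*Q)
v(V, S) = -95*S (v(V, S) = (-85 + 5*(-2))*S = (-85 - 10)*S = -95*S)
1/(1/(641777 + 791417) + v(-721, -551)) = 1/(1/(641777 + 791417) - 95*(-551)) = 1/(1/1433194 + 52345) = 1/(75020539931/1433194) = 1433194/75020539931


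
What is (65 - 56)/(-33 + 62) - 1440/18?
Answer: -2311/29 ≈ -79.690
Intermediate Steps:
(65 - 56)/(-33 + 62) - 1440/18 = 9/29 - 1440/18 = 9*(1/29) - 18*40/9 = 9/29 - 80 = -2311/29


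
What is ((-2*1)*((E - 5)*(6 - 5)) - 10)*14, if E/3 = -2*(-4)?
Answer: -672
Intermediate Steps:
E = 24 (E = 3*(-2*(-4)) = 3*8 = 24)
((-2*1)*((E - 5)*(6 - 5)) - 10)*14 = ((-2*1)*((24 - 5)*(6 - 5)) - 10)*14 = (-38 - 10)*14 = -48*14 = -672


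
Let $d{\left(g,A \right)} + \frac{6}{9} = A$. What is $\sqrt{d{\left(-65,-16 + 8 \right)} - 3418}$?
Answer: $\frac{2 i \sqrt{7710}}{3} \approx 58.538 i$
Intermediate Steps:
$d{\left(g,A \right)} = - \frac{2}{3} + A$
$\sqrt{d{\left(-65,-16 + 8 \right)} - 3418} = \sqrt{\left(- \frac{2}{3} + \left(-16 + 8\right)\right) - 3418} = \sqrt{\left(- \frac{2}{3} - 8\right) - 3418} = \sqrt{- \frac{26}{3} - 3418} = \sqrt{- \frac{10280}{3}} = \frac{2 i \sqrt{7710}}{3}$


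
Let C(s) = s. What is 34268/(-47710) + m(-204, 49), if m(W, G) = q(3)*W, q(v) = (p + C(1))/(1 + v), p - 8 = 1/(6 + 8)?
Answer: -11903747/25690 ≈ -463.36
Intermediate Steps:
p = 113/14 (p = 8 + 1/(6 + 8) = 8 + 1/14 = 113/14 ≈ 8.0714)
q(v) = 127/(14*(1 + v)) (q(v) = (113/14 + 1)/(1 + v) = 127/(14*(1 + v)))
m(W, G) = 127*W/56 (m(W, G) = (127/(14*(1 + 3)))*W = ((127/14)/4)*W = ((127/14)*(¼))*W = 127*W/56)
34268/(-47710) + m(-204, 49) = 34268/(-47710) + (127/56)*(-204) = 34268*(-1/47710) - 6477/14 = -1318/1835 - 6477/14 = -11903747/25690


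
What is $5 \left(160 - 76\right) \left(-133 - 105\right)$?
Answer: $-99960$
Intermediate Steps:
$5 \left(160 - 76\right) \left(-133 - 105\right) = 5 \cdot 84 \left(-238\right) = 5 \left(-19992\right) = -99960$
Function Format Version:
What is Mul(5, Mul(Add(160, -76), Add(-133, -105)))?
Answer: -99960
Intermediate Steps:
Mul(5, Mul(Add(160, -76), Add(-133, -105))) = Mul(5, Mul(84, -238)) = Mul(5, -19992) = -99960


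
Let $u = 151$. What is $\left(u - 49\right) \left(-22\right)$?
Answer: $-2244$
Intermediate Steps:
$\left(u - 49\right) \left(-22\right) = \left(151 - 49\right) \left(-22\right) = 102 \left(-22\right) = -2244$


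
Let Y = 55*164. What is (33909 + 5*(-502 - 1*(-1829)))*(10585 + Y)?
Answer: 794865120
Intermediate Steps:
Y = 9020
(33909 + 5*(-502 - 1*(-1829)))*(10585 + Y) = (33909 + 5*(-502 - 1*(-1829)))*(10585 + 9020) = (33909 + 5*(-502 + 1829))*19605 = (33909 + 5*1327)*19605 = (33909 + 6635)*19605 = 40544*19605 = 794865120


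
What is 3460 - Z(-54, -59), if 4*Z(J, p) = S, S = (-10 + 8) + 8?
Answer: 6917/2 ≈ 3458.5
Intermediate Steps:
S = 6 (S = -2 + 8 = 6)
Z(J, p) = 3/2 (Z(J, p) = (¼)*6 = 3/2)
3460 - Z(-54, -59) = 3460 - 1*3/2 = 3460 - 3/2 = 6917/2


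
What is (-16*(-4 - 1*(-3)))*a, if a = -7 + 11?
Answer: 64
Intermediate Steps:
a = 4
(-16*(-4 - 1*(-3)))*a = -16*(-4 - 1*(-3))*4 = -16*(-4 + 3)*4 = -16*(-1)*4 = 16*4 = 64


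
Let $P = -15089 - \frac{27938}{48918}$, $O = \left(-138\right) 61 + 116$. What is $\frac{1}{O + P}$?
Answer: $- \frac{24459}{572134438} \approx -4.275 \cdot 10^{-5}$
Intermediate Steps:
$O = -8302$ ($O = -8418 + 116 = -8302$)
$P = - \frac{369075820}{24459}$ ($P = -15089 - 27938 \cdot \frac{1}{48918} = -15089 - \frac{13969}{24459} = - \frac{369075820}{24459} \approx -15090.0$)
$\frac{1}{O + P} = \frac{1}{-8302 - \frac{369075820}{24459}} = \frac{1}{- \frac{572134438}{24459}} = - \frac{24459}{572134438}$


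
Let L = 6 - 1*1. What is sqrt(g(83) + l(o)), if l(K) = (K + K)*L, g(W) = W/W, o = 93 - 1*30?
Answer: sqrt(631) ≈ 25.120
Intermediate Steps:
L = 5 (L = 6 - 1 = 5)
o = 63 (o = 93 - 30 = 63)
g(W) = 1
l(K) = 10*K (l(K) = (K + K)*5 = (2*K)*5 = 10*K)
sqrt(g(83) + l(o)) = sqrt(1 + 10*63) = sqrt(1 + 630) = sqrt(631)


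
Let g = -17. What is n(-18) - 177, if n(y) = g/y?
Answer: -3169/18 ≈ -176.06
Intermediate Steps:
n(y) = -17/y
n(-18) - 177 = -17/(-18) - 177 = -17*(-1/18) - 177 = 17/18 - 177 = -3169/18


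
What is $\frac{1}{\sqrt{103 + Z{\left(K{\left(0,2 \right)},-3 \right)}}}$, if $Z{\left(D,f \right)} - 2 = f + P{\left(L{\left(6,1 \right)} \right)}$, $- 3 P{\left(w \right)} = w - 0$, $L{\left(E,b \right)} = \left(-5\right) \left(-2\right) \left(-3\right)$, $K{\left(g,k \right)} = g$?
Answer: $\frac{\sqrt{7}}{28} \approx 0.094491$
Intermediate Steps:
$L{\left(E,b \right)} = -30$ ($L{\left(E,b \right)} = 10 \left(-3\right) = -30$)
$P{\left(w \right)} = - \frac{w}{3}$ ($P{\left(w \right)} = - \frac{w - 0}{3} = - \frac{w + 0}{3} = - \frac{w}{3}$)
$Z{\left(D,f \right)} = 12 + f$ ($Z{\left(D,f \right)} = 2 + \left(f - -10\right) = 2 + \left(f + 10\right) = 2 + \left(10 + f\right) = 12 + f$)
$\frac{1}{\sqrt{103 + Z{\left(K{\left(0,2 \right)},-3 \right)}}} = \frac{1}{\sqrt{103 + \left(12 - 3\right)}} = \frac{1}{\sqrt{103 + 9}} = \frac{1}{\sqrt{112}} = \frac{1}{4 \sqrt{7}} = \frac{\sqrt{7}}{28}$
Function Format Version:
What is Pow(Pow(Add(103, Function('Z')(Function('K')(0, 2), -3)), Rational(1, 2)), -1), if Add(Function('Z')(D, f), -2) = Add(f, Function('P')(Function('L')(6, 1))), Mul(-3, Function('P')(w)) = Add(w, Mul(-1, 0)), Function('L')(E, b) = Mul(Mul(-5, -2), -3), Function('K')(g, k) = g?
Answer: Mul(Rational(1, 28), Pow(7, Rational(1, 2))) ≈ 0.094491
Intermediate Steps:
Function('L')(E, b) = -30 (Function('L')(E, b) = Mul(10, -3) = -30)
Function('P')(w) = Mul(Rational(-1, 3), w) (Function('P')(w) = Mul(Rational(-1, 3), Add(w, Mul(-1, 0))) = Mul(Rational(-1, 3), Add(w, 0)) = Mul(Rational(-1, 3), w))
Function('Z')(D, f) = Add(12, f) (Function('Z')(D, f) = Add(2, Add(f, Mul(Rational(-1, 3), -30))) = Add(2, Add(f, 10)) = Add(2, Add(10, f)) = Add(12, f))
Pow(Pow(Add(103, Function('Z')(Function('K')(0, 2), -3)), Rational(1, 2)), -1) = Pow(Pow(Add(103, Add(12, -3)), Rational(1, 2)), -1) = Pow(Pow(Add(103, 9), Rational(1, 2)), -1) = Pow(Pow(112, Rational(1, 2)), -1) = Pow(Mul(4, Pow(7, Rational(1, 2))), -1) = Mul(Rational(1, 28), Pow(7, Rational(1, 2)))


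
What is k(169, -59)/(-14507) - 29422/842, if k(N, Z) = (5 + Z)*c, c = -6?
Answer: -213548881/6107447 ≈ -34.965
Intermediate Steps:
k(N, Z) = -30 - 6*Z (k(N, Z) = (5 + Z)*(-6) = -30 - 6*Z)
k(169, -59)/(-14507) - 29422/842 = (-30 - 6*(-59))/(-14507) - 29422/842 = (-30 + 354)*(-1/14507) - 29422*1/842 = 324*(-1/14507) - 14711/421 = -324/14507 - 14711/421 = -213548881/6107447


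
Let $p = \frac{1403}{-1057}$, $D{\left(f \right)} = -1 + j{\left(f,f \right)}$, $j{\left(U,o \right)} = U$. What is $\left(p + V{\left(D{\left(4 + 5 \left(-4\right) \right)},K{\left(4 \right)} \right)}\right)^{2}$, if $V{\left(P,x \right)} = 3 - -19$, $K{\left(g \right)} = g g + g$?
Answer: $\frac{477466201}{1117249} \approx 427.36$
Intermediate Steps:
$K{\left(g \right)} = g + g^{2}$ ($K{\left(g \right)} = g^{2} + g = g + g^{2}$)
$D{\left(f \right)} = -1 + f$
$V{\left(P,x \right)} = 22$ ($V{\left(P,x \right)} = 3 + 19 = 22$)
$p = - \frac{1403}{1057}$ ($p = 1403 \left(- \frac{1}{1057}\right) = - \frac{1403}{1057} \approx -1.3273$)
$\left(p + V{\left(D{\left(4 + 5 \left(-4\right) \right)},K{\left(4 \right)} \right)}\right)^{2} = \left(- \frac{1403}{1057} + 22\right)^{2} = \left(\frac{21851}{1057}\right)^{2} = \frac{477466201}{1117249}$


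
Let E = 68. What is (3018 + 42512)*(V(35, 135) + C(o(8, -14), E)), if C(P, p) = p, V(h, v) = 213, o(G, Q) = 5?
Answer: 12793930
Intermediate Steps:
(3018 + 42512)*(V(35, 135) + C(o(8, -14), E)) = (3018 + 42512)*(213 + 68) = 45530*281 = 12793930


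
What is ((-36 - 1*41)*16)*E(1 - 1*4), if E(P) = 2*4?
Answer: -9856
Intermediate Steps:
E(P) = 8
((-36 - 1*41)*16)*E(1 - 1*4) = ((-36 - 1*41)*16)*8 = ((-36 - 41)*16)*8 = -77*16*8 = -1232*8 = -9856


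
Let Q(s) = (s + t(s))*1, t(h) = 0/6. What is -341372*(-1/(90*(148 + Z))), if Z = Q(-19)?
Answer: 170686/5805 ≈ 29.403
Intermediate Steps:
t(h) = 0 (t(h) = 0*(⅙) = 0)
Q(s) = s (Q(s) = (s + 0)*1 = s*1 = s)
Z = -19
-341372*(-1/(90*(148 + Z))) = -341372*(-1/(90*(148 - 19))) = -341372/(129*(-90)) = -341372/(-11610) = -341372*(-1/11610) = 170686/5805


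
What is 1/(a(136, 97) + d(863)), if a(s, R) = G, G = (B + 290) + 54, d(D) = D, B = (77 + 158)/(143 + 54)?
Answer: 197/238014 ≈ 0.00082768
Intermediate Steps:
B = 235/197 ≈ 1.1929
G = 68003/197 (G = (235/197 + 290) + 54 = 57365/197 + 54 = 68003/197 ≈ 345.19)
a(s, R) = 68003/197
1/(a(136, 97) + d(863)) = 1/(68003/197 + 863) = 1/(238014/197) = 197/238014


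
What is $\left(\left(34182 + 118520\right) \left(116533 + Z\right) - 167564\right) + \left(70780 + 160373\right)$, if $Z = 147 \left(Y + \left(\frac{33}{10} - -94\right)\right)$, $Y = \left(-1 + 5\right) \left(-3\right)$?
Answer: $\frac{98548157016}{5} \approx 1.971 \cdot 10^{10}$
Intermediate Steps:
$Y = -12$ ($Y = 4 \left(-3\right) = -12$)
$Z = \frac{125391}{10}$ ($Z = 147 \left(-12 + \left(\frac{33}{10} - -94\right)\right) = 147 \left(-12 + \left(33 \cdot \frac{1}{10} + 94\right)\right) = 147 \left(-12 + \left(\frac{33}{10} + 94\right)\right) = 147 \left(-12 + \frac{973}{10}\right) = 147 \cdot \frac{853}{10} = \frac{125391}{10} \approx 12539.0$)
$\left(\left(34182 + 118520\right) \left(116533 + Z\right) - 167564\right) + \left(70780 + 160373\right) = \left(\left(34182 + 118520\right) \left(116533 + \frac{125391}{10}\right) - 167564\right) + \left(70780 + 160373\right) = \left(152702 \cdot \frac{1290721}{10} - 167564\right) + 231153 = \left(\frac{98547839071}{5} - 167564\right) + 231153 = \frac{98547001251}{5} + 231153 = \frac{98548157016}{5}$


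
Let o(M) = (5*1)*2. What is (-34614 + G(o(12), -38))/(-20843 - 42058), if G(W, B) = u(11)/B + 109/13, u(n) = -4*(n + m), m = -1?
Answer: 949703/1726283 ≈ 0.55014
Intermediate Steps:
u(n) = 4 - 4*n (u(n) = -4*(n - 1) = -4*(-1 + n) = 4 - 4*n)
o(M) = 10 (o(M) = 5*2 = 10)
G(W, B) = 109/13 - 40/B (G(W, B) = (4 - 4*11)/B + 109/13 = (4 - 44)/B + 109*(1/13) = -40/B + 109/13 = 109/13 - 40/B)
(-34614 + G(o(12), -38))/(-20843 - 42058) = (-34614 + (109/13 - 40/(-38)))/(-20843 - 42058) = (-34614 + (109/13 - 40*(-1/38)))/(-62901) = (-34614 + (109/13 + 20/19))*(-1/62901) = (-34614 + 2331/247)*(-1/62901) = -8547327/247*(-1/62901) = 949703/1726283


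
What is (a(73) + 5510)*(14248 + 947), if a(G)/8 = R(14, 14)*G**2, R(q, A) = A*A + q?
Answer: 136120304850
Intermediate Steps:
R(q, A) = q + A**2 (R(q, A) = A**2 + q = q + A**2)
a(G) = 1680*G**2 (a(G) = 8*((14 + 14**2)*G**2) = 8*((14 + 196)*G**2) = 8*(210*G**2) = 1680*G**2)
(a(73) + 5510)*(14248 + 947) = (1680*73**2 + 5510)*(14248 + 947) = (1680*5329 + 5510)*15195 = (8952720 + 5510)*15195 = 8958230*15195 = 136120304850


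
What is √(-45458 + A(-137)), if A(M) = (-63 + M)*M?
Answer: I*√18058 ≈ 134.38*I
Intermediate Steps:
A(M) = M*(-63 + M)
√(-45458 + A(-137)) = √(-45458 - 137*(-63 - 137)) = √(-45458 - 137*(-200)) = √(-45458 + 27400) = √(-18058) = I*√18058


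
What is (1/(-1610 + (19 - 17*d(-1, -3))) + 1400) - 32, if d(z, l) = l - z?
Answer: 2129975/1557 ≈ 1368.0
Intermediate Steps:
(1/(-1610 + (19 - 17*d(-1, -3))) + 1400) - 32 = (1/(-1610 + (19 - 17*(-3 - 1*(-1)))) + 1400) - 32 = (1/(-1610 + (19 - 17*(-3 + 1))) + 1400) - 32 = (1/(-1610 + (19 - 17*(-2))) + 1400) - 32 = (1/(-1610 + (19 + 34)) + 1400) - 32 = (1/(-1610 + 53) + 1400) - 32 = (1/(-1557) + 1400) - 32 = (-1/1557 + 1400) - 32 = 2179799/1557 - 32 = 2129975/1557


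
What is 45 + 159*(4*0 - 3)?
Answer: -432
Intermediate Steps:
45 + 159*(4*0 - 3) = 45 + 159*(0 - 3) = 45 + 159*(-3) = 45 - 477 = -432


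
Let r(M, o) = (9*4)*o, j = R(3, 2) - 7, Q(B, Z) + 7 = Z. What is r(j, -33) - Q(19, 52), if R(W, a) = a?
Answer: -1233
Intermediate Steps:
Q(B, Z) = -7 + Z
j = -5 (j = 2 - 7 = -5)
r(M, o) = 36*o
r(j, -33) - Q(19, 52) = 36*(-33) - (-7 + 52) = -1188 - 1*45 = -1188 - 45 = -1233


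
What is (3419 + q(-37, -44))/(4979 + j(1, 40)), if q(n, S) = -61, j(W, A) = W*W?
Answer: 1679/2490 ≈ 0.67430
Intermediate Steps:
j(W, A) = W²
(3419 + q(-37, -44))/(4979 + j(1, 40)) = (3419 - 61)/(4979 + 1²) = 3358/(4979 + 1) = 3358/4980 = 3358*(1/4980) = 1679/2490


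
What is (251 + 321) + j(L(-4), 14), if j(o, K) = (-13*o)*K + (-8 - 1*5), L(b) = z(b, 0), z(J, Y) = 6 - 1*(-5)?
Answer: -1443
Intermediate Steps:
z(J, Y) = 11 (z(J, Y) = 6 + 5 = 11)
L(b) = 11
j(o, K) = -13 - 13*K*o (j(o, K) = -13*K*o + (-8 - 5) = -13*K*o - 13 = -13 - 13*K*o)
(251 + 321) + j(L(-4), 14) = (251 + 321) + (-13 - 13*14*11) = 572 + (-13 - 2002) = 572 - 2015 = -1443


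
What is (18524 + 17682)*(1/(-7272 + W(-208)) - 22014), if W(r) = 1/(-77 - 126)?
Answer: -1176602357571646/1476217 ≈ -7.9704e+8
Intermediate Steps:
W(r) = -1/203 (W(r) = 1/(-203) = -1/203)
(18524 + 17682)*(1/(-7272 + W(-208)) - 22014) = (18524 + 17682)*(1/(-7272 - 1/203) - 22014) = 36206*(1/(-1476217/203) - 22014) = 36206*(-203/1476217 - 22014) = 36206*(-32497441241/1476217) = -1176602357571646/1476217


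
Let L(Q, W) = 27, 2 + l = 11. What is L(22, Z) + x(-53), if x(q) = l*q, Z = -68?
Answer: -450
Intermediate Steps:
l = 9 (l = -2 + 11 = 9)
x(q) = 9*q
L(22, Z) + x(-53) = 27 + 9*(-53) = 27 - 477 = -450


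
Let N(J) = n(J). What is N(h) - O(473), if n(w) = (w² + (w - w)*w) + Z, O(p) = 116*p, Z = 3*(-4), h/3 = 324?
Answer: 889904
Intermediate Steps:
h = 972 (h = 3*324 = 972)
Z = -12
n(w) = -12 + w² (n(w) = (w² + (w - w)*w) - 12 = (w² + 0*w) - 12 = (w² + 0) - 12 = w² - 12 = -12 + w²)
N(J) = -12 + J²
N(h) - O(473) = (-12 + 972²) - 116*473 = (-12 + 944784) - 1*54868 = 944772 - 54868 = 889904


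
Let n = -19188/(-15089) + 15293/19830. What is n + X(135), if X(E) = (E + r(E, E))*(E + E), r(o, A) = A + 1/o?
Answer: 21813973706857/299214870 ≈ 72904.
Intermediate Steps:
n = 611254117/299214870 (n = -19188*(-1/15089) + 15293*(1/19830) = 19188/15089 + 15293/19830 = 611254117/299214870 ≈ 2.0429)
X(E) = 2*E*(1/E + 2*E) (X(E) = (E + (E + 1/E))*(E + E) = (1/E + 2*E)*(2*E) = 2*E*(1/E + 2*E))
n + X(135) = 611254117/299214870 + (2 + 4*135²) = 611254117/299214870 + (2 + 4*18225) = 611254117/299214870 + (2 + 72900) = 611254117/299214870 + 72902 = 21813973706857/299214870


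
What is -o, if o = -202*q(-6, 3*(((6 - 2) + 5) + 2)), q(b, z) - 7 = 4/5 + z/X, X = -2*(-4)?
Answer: 48177/20 ≈ 2408.9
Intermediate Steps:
X = 8
q(b, z) = 39/5 + z/8 (q(b, z) = 7 + (4/5 + z/8) = 39/5 + z/8)
o = -48177/20 (o = -202*(39/5 + (3*(((6 - 2) + 5) + 2))/8) = -202*(39/5 + (3*((4 + 5) + 2))/8) = -202*(39/5 + (3*(9 + 2))/8) = -202*(39/5 + (3*11)/8) = -202*(39/5 + (1/8)*33) = -202*(39/5 + 33/8) = -202*477/40 = -48177/20 ≈ -2408.9)
-o = -1*(-48177/20) = 48177/20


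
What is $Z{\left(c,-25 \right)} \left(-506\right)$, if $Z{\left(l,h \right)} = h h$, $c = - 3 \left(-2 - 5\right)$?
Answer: $-316250$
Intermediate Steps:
$c = 21$ ($c = \left(-3\right) \left(-7\right) = 21$)
$Z{\left(l,h \right)} = h^{2}$
$Z{\left(c,-25 \right)} \left(-506\right) = \left(-25\right)^{2} \left(-506\right) = 625 \left(-506\right) = -316250$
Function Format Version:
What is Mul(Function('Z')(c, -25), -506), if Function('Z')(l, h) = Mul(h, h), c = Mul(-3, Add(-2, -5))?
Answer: -316250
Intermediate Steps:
c = 21 (c = Mul(-3, -7) = 21)
Function('Z')(l, h) = Pow(h, 2)
Mul(Function('Z')(c, -25), -506) = Mul(Pow(-25, 2), -506) = Mul(625, -506) = -316250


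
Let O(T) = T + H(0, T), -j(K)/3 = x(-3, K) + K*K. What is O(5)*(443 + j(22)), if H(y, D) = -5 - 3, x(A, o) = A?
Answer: 3000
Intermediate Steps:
H(y, D) = -8
j(K) = 9 - 3*K² (j(K) = -3*(-3 + K*K) = -3*(-3 + K²) = 9 - 3*K²)
O(T) = -8 + T (O(T) = T - 8 = -8 + T)
O(5)*(443 + j(22)) = (-8 + 5)*(443 + (9 - 3*22²)) = -3*(443 + (9 - 3*484)) = -3*(443 + (9 - 1452)) = -3*(443 - 1443) = -3*(-1000) = 3000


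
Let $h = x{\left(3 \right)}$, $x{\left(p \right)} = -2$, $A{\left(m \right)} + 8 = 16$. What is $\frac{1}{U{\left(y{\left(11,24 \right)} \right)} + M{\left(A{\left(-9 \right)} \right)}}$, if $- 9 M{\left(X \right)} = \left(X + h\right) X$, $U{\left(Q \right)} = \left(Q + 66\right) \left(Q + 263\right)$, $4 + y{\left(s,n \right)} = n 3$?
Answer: $\frac{3}{133046} \approx 2.2549 \cdot 10^{-5}$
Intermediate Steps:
$A{\left(m \right)} = 8$ ($A{\left(m \right)} = -8 + 16 = 8$)
$y{\left(s,n \right)} = -4 + 3 n$ ($y{\left(s,n \right)} = -4 + n 3 = -4 + 3 n$)
$h = -2$
$U{\left(Q \right)} = \left(66 + Q\right) \left(263 + Q\right)$
$M{\left(X \right)} = - \frac{X \left(-2 + X\right)}{9}$ ($M{\left(X \right)} = - \frac{\left(X - 2\right) X}{9} = - \frac{\left(-2 + X\right) X}{9} = - \frac{X \left(-2 + X\right)}{9}$)
$\frac{1}{U{\left(y{\left(11,24 \right)} \right)} + M{\left(A{\left(-9 \right)} \right)}} = \frac{1}{\left(17358 + \left(-4 + 3 \cdot 24\right)^{2} + 329 \left(-4 + 3 \cdot 24\right)\right) + \frac{1}{9} \cdot 8 \left(2 - 8\right)} = \frac{1}{\left(17358 + \left(-4 + 72\right)^{2} + 329 \left(-4 + 72\right)\right) + \frac{1}{9} \cdot 8 \left(2 - 8\right)} = \frac{1}{\left(17358 + 68^{2} + 329 \cdot 68\right) + \frac{1}{9} \cdot 8 \left(-6\right)} = \frac{1}{\left(17358 + 4624 + 22372\right) - \frac{16}{3}} = \frac{1}{44354 - \frac{16}{3}} = \frac{1}{\frac{133046}{3}} = \frac{3}{133046}$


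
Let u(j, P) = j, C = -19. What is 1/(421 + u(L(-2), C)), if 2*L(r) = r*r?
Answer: 1/423 ≈ 0.0023641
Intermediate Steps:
L(r) = r²/2 (L(r) = (r*r)/2 = r²/2)
1/(421 + u(L(-2), C)) = 1/(421 + (½)*(-2)²) = 1/(421 + (½)*4) = 1/(421 + 2) = 1/423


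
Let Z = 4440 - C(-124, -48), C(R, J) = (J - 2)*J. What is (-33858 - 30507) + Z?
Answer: -62325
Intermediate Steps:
C(R, J) = J*(-2 + J) (C(R, J) = (-2 + J)*J = J*(-2 + J))
Z = 2040 (Z = 4440 - (-48)*(-2 - 48) = 4440 - (-48)*(-50) = 4440 - 1*2400 = 4440 - 2400 = 2040)
(-33858 - 30507) + Z = (-33858 - 30507) + 2040 = -64365 + 2040 = -62325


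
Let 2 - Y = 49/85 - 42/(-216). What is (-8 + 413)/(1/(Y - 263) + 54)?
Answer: 36045855/4805774 ≈ 7.5005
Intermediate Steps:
Y = 3761/3060 (Y = 2 - (49/85 - 42/(-216)) = 2 - (49*(1/85) - 42*(-1/216)) = 2 - (49/85 + 7/36) = 2 - 1*2359/3060 = 2 - 2359/3060 = 3761/3060 ≈ 1.2291)
(-8 + 413)/(1/(Y - 263) + 54) = (-8 + 413)/(1/(3761/3060 - 263) + 54) = 405/(1/(-801019/3060) + 54) = 405/(-3060/801019 + 54) = 405/(43251966/801019) = 405*(801019/43251966) = 36045855/4805774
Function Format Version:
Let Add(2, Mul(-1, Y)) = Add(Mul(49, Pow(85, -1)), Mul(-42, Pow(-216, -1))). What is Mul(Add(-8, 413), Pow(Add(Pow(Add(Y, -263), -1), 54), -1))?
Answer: Rational(36045855, 4805774) ≈ 7.5005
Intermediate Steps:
Y = Rational(3761, 3060) (Y = Add(2, Mul(-1, Add(Mul(49, Pow(85, -1)), Mul(-42, Pow(-216, -1))))) = Add(2, Mul(-1, Add(Mul(49, Rational(1, 85)), Mul(-42, Rational(-1, 216))))) = Add(2, Mul(-1, Add(Rational(49, 85), Rational(7, 36)))) = Add(2, Mul(-1, Rational(2359, 3060))) = Add(2, Rational(-2359, 3060)) = Rational(3761, 3060) ≈ 1.2291)
Mul(Add(-8, 413), Pow(Add(Pow(Add(Y, -263), -1), 54), -1)) = Mul(Add(-8, 413), Pow(Add(Pow(Add(Rational(3761, 3060), -263), -1), 54), -1)) = Mul(405, Pow(Add(Pow(Rational(-801019, 3060), -1), 54), -1)) = Mul(405, Pow(Add(Rational(-3060, 801019), 54), -1)) = Mul(405, Pow(Rational(43251966, 801019), -1)) = Mul(405, Rational(801019, 43251966)) = Rational(36045855, 4805774)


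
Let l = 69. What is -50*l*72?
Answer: -248400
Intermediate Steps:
-50*l*72 = -50*69*72 = -3450*72 = -248400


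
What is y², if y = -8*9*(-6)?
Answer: 186624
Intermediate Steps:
y = 432 (y = -72*(-6) = 432)
y² = 432² = 186624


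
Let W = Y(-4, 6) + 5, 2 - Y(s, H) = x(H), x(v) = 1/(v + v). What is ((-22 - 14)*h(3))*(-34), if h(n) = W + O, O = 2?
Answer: 10914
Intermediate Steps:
x(v) = 1/(2*v)
Y(s, H) = 2 - 1/(2*H)
W = 83/12 (W = (2 - ½/6) + 5 = (2 - ½*⅙) + 5 = (2 - 1/12) + 5 = 23/12 + 5 = 83/12 ≈ 6.9167)
h(n) = 107/12 (h(n) = 83/12 + 2 = 107/12)
((-22 - 14)*h(3))*(-34) = ((-22 - 14)*(107/12))*(-34) = -36*107/12*(-34) = -321*(-34) = 10914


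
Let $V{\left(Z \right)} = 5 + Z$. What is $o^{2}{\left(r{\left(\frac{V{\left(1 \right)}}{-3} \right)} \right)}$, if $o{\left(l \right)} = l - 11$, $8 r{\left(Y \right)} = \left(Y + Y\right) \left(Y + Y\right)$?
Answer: $81$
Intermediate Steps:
$r{\left(Y \right)} = \frac{Y^{2}}{2}$ ($r{\left(Y \right)} = \frac{\left(Y + Y\right) \left(Y + Y\right)}{8} = \frac{2 Y 2 Y}{8} = \frac{4 Y^{2}}{8} = \frac{Y^{2}}{2}$)
$o{\left(l \right)} = -11 + l$
$o^{2}{\left(r{\left(\frac{V{\left(1 \right)}}{-3} \right)} \right)} = \left(-11 + \frac{\left(\frac{5 + 1}{-3}\right)^{2}}{2}\right)^{2} = \left(-11 + \frac{\left(6 \left(- \frac{1}{3}\right)\right)^{2}}{2}\right)^{2} = \left(-11 + \frac{\left(-2\right)^{2}}{2}\right)^{2} = \left(-11 + \frac{1}{2} \cdot 4\right)^{2} = \left(-11 + 2\right)^{2} = \left(-9\right)^{2} = 81$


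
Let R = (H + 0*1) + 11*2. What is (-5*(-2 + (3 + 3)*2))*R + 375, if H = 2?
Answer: -825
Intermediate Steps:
R = 24 (R = (2 + 0*1) + 11*2 = (2 + 0) + 22 = 2 + 22 = 24)
(-5*(-2 + (3 + 3)*2))*R + 375 = -5*(-2 + (3 + 3)*2)*24 + 375 = -5*(-2 + 6*2)*24 + 375 = -5*(-2 + 12)*24 + 375 = -5*10*24 + 375 = -50*24 + 375 = -1200 + 375 = -825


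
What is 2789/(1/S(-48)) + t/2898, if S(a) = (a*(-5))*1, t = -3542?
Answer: 6024229/9 ≈ 6.6936e+5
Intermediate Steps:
S(a) = -5*a (S(a) = -5*a*1 = -5*a)
2789/(1/S(-48)) + t/2898 = 2789/(1/(-5*(-48))) - 3542/2898 = 2789/(1/240) - 3542*1/2898 = 2789/(1/240) - 11/9 = 2789*240 - 11/9 = 669360 - 11/9 = 6024229/9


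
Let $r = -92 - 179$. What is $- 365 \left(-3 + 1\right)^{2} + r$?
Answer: $-1731$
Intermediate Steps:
$r = -271$ ($r = -92 - 179 = -271$)
$- 365 \left(-3 + 1\right)^{2} + r = - 365 \left(-3 + 1\right)^{2} - 271 = - 365 \left(-2\right)^{2} - 271 = \left(-365\right) 4 - 271 = -1460 - 271 = -1731$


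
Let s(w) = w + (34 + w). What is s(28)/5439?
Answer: 30/1813 ≈ 0.016547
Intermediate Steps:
s(w) = 34 + 2*w
s(28)/5439 = (34 + 2*28)/5439 = (34 + 56)*(1/5439) = 90*(1/5439) = 30/1813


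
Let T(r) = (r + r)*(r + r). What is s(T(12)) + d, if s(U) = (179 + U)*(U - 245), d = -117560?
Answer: 132345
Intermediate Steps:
T(r) = 4*r² (T(r) = (2*r)*(2*r) = 4*r²)
s(U) = (-245 + U)*(179 + U) (s(U) = (179 + U)*(-245 + U) = (-245 + U)*(179 + U))
s(T(12)) + d = (-43855 + (4*12²)² - 264*12²) - 117560 = (-43855 + (4*144)² - 264*144) - 117560 = (-43855 + 576² - 66*576) - 117560 = (-43855 + 331776 - 38016) - 117560 = 249905 - 117560 = 132345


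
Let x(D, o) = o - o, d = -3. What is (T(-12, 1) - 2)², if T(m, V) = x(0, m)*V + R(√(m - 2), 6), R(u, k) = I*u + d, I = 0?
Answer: 25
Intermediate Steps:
R(u, k) = -3 (R(u, k) = 0*u - 3 = 0 - 3 = -3)
x(D, o) = 0
T(m, V) = -3 (T(m, V) = 0*V - 3 = 0 - 3 = -3)
(T(-12, 1) - 2)² = (-3 - 2)² = (-5)² = 25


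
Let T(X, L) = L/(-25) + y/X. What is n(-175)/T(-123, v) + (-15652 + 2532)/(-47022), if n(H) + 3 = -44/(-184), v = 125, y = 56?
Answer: 569746291/725690526 ≈ 0.78511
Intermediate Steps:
T(X, L) = 56/X - L/25 (T(X, L) = L/(-25) + 56/X = L*(-1/25) + 56/X = -L/25 + 56/X = 56/X - L/25)
n(H) = -127/46 (n(H) = -3 - 44/(-184) = -3 - 44*(-1/184) = -3 + 11/46 = -127/46)
n(-175)/T(-123, v) + (-15652 + 2532)/(-47022) = -127/(46*(56/(-123) - 1/25*125)) + (-15652 + 2532)/(-47022) = -127/(46*(56*(-1/123) - 5)) - 13120*(-1/47022) = -127/(46*(-56/123 - 5)) + 6560/23511 = -127/(46*(-671/123)) + 6560/23511 = -127/46*(-123/671) + 6560/23511 = 15621/30866 + 6560/23511 = 569746291/725690526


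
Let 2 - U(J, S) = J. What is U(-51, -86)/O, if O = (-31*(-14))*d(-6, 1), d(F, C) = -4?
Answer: -53/1736 ≈ -0.030530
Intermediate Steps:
U(J, S) = 2 - J
O = -1736 (O = -31*(-14)*(-4) = 434*(-4) = -1736)
U(-51, -86)/O = (2 - 1*(-51))/(-1736) = (2 + 51)*(-1/1736) = 53*(-1/1736) = -53/1736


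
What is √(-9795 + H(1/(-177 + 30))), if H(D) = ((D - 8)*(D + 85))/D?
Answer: √39796719/21 ≈ 300.40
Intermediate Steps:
H(D) = (-8 + D)*(85 + D)/D (H(D) = ((-8 + D)*(85 + D))/D = (-8 + D)*(85 + D)/D)
√(-9795 + H(1/(-177 + 30))) = √(-9795 + (77 + 1/(-177 + 30) - 680/(1/(-177 + 30)))) = √(-9795 + (77 + 1/(-147) - 680/(1/(-147)))) = √(-9795 + (77 - 1/147 - 680/(-1/147))) = √(-9795 + (77 - 1/147 - 680*(-147))) = √(-9795 + (77 - 1/147 + 99960)) = √(-9795 + 14705438/147) = √(13265573/147) = √39796719/21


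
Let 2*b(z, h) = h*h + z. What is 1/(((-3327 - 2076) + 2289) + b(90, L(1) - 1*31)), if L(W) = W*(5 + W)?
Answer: -2/5513 ≈ -0.00036278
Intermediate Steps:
b(z, h) = z/2 + h²/2 (b(z, h) = (h*h + z)/2 = (h² + z)/2 = (z + h²)/2 = z/2 + h²/2)
1/(((-3327 - 2076) + 2289) + b(90, L(1) - 1*31)) = 1/(((-3327 - 2076) + 2289) + ((½)*90 + (1*(5 + 1) - 1*31)²/2)) = 1/((-5403 + 2289) + (45 + (1*6 - 31)²/2)) = 1/(-3114 + (45 + (6 - 31)²/2)) = 1/(-3114 + (45 + (½)*(-25)²)) = 1/(-3114 + (45 + (½)*625)) = 1/(-3114 + (45 + 625/2)) = 1/(-3114 + 715/2) = 1/(-5513/2) = -2/5513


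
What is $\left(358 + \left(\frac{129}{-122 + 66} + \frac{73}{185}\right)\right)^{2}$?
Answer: $\frac{13609480944609}{107329600} \approx 1.268 \cdot 10^{5}$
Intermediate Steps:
$\left(358 + \left(\frac{129}{-122 + 66} + \frac{73}{185}\right)\right)^{2} = \left(358 + \left(\frac{129}{-56} + 73 \cdot \frac{1}{185}\right)\right)^{2} = \left(358 + \left(129 \left(- \frac{1}{56}\right) + \frac{73}{185}\right)\right)^{2} = \left(358 + \left(- \frac{129}{56} + \frac{73}{185}\right)\right)^{2} = \left(358 - \frac{19777}{10360}\right)^{2} = \left(\frac{3689103}{10360}\right)^{2} = \frac{13609480944609}{107329600}$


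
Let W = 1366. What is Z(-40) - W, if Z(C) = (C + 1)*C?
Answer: 194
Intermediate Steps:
Z(C) = C*(1 + C) (Z(C) = (1 + C)*C = C*(1 + C))
Z(-40) - W = -40*(1 - 40) - 1*1366 = -40*(-39) - 1366 = 1560 - 1366 = 194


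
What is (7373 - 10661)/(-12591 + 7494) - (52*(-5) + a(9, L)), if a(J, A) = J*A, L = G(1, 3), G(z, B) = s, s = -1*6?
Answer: 534582/1699 ≈ 314.65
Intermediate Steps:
s = -6
G(z, B) = -6
L = -6
a(J, A) = A*J
(7373 - 10661)/(-12591 + 7494) - (52*(-5) + a(9, L)) = (7373 - 10661)/(-12591 + 7494) - (52*(-5) - 6*9) = -3288/(-5097) - (-260 - 54) = -3288*(-1/5097) - 1*(-314) = 1096/1699 + 314 = 534582/1699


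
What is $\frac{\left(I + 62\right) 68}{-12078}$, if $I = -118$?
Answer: $\frac{1904}{6039} \approx 0.31528$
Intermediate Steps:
$\frac{\left(I + 62\right) 68}{-12078} = \frac{\left(-118 + 62\right) 68}{-12078} = \left(-56\right) 68 \left(- \frac{1}{12078}\right) = \left(-3808\right) \left(- \frac{1}{12078}\right) = \frac{1904}{6039}$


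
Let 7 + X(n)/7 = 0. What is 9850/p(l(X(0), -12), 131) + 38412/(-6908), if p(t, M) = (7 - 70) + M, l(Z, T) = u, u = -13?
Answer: 743543/5338 ≈ 139.29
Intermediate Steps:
X(n) = -49 (X(n) = -49 + 7*0 = -49 + 0 = -49)
l(Z, T) = -13
p(t, M) = -63 + M
9850/p(l(X(0), -12), 131) + 38412/(-6908) = 9850/(-63 + 131) + 38412/(-6908) = 9850/68 + 38412*(-1/6908) = 9850*(1/68) - 873/157 = 4925/34 - 873/157 = 743543/5338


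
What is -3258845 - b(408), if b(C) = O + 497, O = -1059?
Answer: -3258283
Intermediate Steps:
b(C) = -562 (b(C) = -1059 + 497 = -562)
-3258845 - b(408) = -3258845 - 1*(-562) = -3258845 + 562 = -3258283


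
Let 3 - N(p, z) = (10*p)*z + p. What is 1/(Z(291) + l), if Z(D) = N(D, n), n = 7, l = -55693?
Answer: -1/76351 ≈ -1.3097e-5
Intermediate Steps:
N(p, z) = 3 - p - 10*p*z (N(p, z) = 3 - ((10*p)*z + p) = 3 - (10*p*z + p) = 3 - (p + 10*p*z) = 3 + (-p - 10*p*z) = 3 - p - 10*p*z)
Z(D) = 3 - 71*D (Z(D) = 3 - D - 10*D*7 = 3 - D - 70*D = 3 - 71*D)
1/(Z(291) + l) = 1/((3 - 71*291) - 55693) = 1/((3 - 20661) - 55693) = 1/(-20658 - 55693) = 1/(-76351) = -1/76351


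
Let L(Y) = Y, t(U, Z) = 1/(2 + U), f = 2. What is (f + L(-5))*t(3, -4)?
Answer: -⅗ ≈ -0.60000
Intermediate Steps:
(f + L(-5))*t(3, -4) = (2 - 5)/(2 + 3) = -3/5 = -3*⅕ = -⅗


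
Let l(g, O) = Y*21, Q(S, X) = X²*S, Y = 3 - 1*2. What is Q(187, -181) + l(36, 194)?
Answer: 6126328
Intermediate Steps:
Y = 1 (Y = 3 - 2 = 1)
Q(S, X) = S*X²
l(g, O) = 21 (l(g, O) = 1*21 = 21)
Q(187, -181) + l(36, 194) = 187*(-181)² + 21 = 187*32761 + 21 = 6126307 + 21 = 6126328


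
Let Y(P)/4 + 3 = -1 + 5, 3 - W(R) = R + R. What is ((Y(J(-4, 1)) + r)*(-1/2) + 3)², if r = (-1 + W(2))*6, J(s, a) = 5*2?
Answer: 49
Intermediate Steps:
W(R) = 3 - 2*R (W(R) = 3 - (R + R) = 3 - 2*R)
J(s, a) = 10
Y(P) = 4 (Y(P) = -12 + 4*(-1 + 5) = -12 + 4*4 = -12 + 16 = 4)
r = -12 (r = (-1 + (3 - 2*2))*6 = (-1 + (3 - 4))*6 = (-1 - 1)*6 = -2*6 = -12)
((Y(J(-4, 1)) + r)*(-1/2) + 3)² = ((4 - 12)*(-1/2) + 3)² = (-(-8)/2 + 3)² = (-8*(-½) + 3)² = (4 + 3)² = 7² = 49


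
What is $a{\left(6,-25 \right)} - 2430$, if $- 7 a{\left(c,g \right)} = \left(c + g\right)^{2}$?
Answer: $- \frac{17371}{7} \approx -2481.6$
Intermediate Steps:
$a{\left(c,g \right)} = - \frac{\left(c + g\right)^{2}}{7}$
$a{\left(6,-25 \right)} - 2430 = - \frac{\left(6 - 25\right)^{2}}{7} - 2430 = - \frac{\left(-19\right)^{2}}{7} - 2430 = \left(- \frac{1}{7}\right) 361 - 2430 = - \frac{361}{7} - 2430 = - \frac{17371}{7}$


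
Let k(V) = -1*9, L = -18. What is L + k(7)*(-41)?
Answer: 351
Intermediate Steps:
k(V) = -9
L + k(7)*(-41) = -18 - 9*(-41) = -18 + 369 = 351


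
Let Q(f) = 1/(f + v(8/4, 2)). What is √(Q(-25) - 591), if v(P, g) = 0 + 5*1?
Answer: I*√59105/10 ≈ 24.312*I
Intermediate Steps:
v(P, g) = 5 (v(P, g) = 0 + 5 = 5)
Q(f) = 1/(5 + f) (Q(f) = 1/(f + 5) = 1/(5 + f))
√(Q(-25) - 591) = √(1/(5 - 25) - 591) = √(1/(-20) - 591) = √(-1/20 - 591) = √(-11821/20) = I*√59105/10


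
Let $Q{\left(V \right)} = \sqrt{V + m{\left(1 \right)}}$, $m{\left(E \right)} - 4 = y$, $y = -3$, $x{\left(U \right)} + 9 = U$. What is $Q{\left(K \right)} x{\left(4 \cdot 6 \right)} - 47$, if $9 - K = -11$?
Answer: $-47 + 15 \sqrt{21} \approx 21.739$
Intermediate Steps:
$x{\left(U \right)} = -9 + U$
$K = 20$ ($K = 9 - -11 = 9 + 11 = 20$)
$m{\left(E \right)} = 1$ ($m{\left(E \right)} = 4 - 3 = 1$)
$Q{\left(V \right)} = \sqrt{1 + V}$ ($Q{\left(V \right)} = \sqrt{V + 1} = \sqrt{1 + V}$)
$Q{\left(K \right)} x{\left(4 \cdot 6 \right)} - 47 = \sqrt{1 + 20} \left(-9 + 4 \cdot 6\right) - 47 = \sqrt{21} \left(-9 + 24\right) - 47 = \sqrt{21} \cdot 15 - 47 = 15 \sqrt{21} - 47 = -47 + 15 \sqrt{21}$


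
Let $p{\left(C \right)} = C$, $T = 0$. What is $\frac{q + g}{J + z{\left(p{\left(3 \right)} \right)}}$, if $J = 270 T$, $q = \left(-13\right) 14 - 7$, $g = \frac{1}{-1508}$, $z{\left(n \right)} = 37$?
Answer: $- \frac{285013}{55796} \approx -5.1081$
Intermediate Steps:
$g = - \frac{1}{1508} \approx -0.00066313$
$q = -189$ ($q = -182 - 7 = -189$)
$J = 0$ ($J = 270 \cdot 0 = 0$)
$\frac{q + g}{J + z{\left(p{\left(3 \right)} \right)}} = \frac{-189 - \frac{1}{1508}}{0 + 37} = - \frac{285013}{1508 \cdot 37} = \left(- \frac{285013}{1508}\right) \frac{1}{37} = - \frac{285013}{55796}$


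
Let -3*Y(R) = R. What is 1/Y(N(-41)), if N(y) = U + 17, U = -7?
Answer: -3/10 ≈ -0.30000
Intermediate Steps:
N(y) = 10 (N(y) = -7 + 17 = 10)
Y(R) = -R/3
1/Y(N(-41)) = 1/(-⅓*10) = 1/(-10/3) = -3/10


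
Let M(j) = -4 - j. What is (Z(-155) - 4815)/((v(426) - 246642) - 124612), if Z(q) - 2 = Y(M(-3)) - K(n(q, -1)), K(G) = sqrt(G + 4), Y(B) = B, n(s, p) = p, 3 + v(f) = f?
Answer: 4814/370831 + sqrt(3)/370831 ≈ 0.012986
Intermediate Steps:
v(f) = -3 + f
K(G) = sqrt(4 + G)
Z(q) = 1 - sqrt(3) (Z(q) = 2 + ((-4 - 1*(-3)) - sqrt(4 - 1)) = 2 + ((-4 + 3) - sqrt(3)) = 2 + (-1 - sqrt(3)) = 1 - sqrt(3))
(Z(-155) - 4815)/((v(426) - 246642) - 124612) = ((1 - sqrt(3)) - 4815)/(((-3 + 426) - 246642) - 124612) = (-4814 - sqrt(3))/((423 - 246642) - 124612) = (-4814 - sqrt(3))/(-246219 - 124612) = (-4814 - sqrt(3))/(-370831) = (-4814 - sqrt(3))*(-1/370831) = 4814/370831 + sqrt(3)/370831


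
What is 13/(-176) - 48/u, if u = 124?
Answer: -2515/5456 ≈ -0.46096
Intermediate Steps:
13/(-176) - 48/u = 13/(-176) - 48/124 = 13*(-1/176) - 48*1/124 = -13/176 - 12/31 = -2515/5456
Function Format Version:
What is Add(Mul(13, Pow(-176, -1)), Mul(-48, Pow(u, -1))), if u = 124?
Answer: Rational(-2515, 5456) ≈ -0.46096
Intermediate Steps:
Add(Mul(13, Pow(-176, -1)), Mul(-48, Pow(u, -1))) = Add(Mul(13, Pow(-176, -1)), Mul(-48, Pow(124, -1))) = Add(Mul(13, Rational(-1, 176)), Mul(-48, Rational(1, 124))) = Add(Rational(-13, 176), Rational(-12, 31)) = Rational(-2515, 5456)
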